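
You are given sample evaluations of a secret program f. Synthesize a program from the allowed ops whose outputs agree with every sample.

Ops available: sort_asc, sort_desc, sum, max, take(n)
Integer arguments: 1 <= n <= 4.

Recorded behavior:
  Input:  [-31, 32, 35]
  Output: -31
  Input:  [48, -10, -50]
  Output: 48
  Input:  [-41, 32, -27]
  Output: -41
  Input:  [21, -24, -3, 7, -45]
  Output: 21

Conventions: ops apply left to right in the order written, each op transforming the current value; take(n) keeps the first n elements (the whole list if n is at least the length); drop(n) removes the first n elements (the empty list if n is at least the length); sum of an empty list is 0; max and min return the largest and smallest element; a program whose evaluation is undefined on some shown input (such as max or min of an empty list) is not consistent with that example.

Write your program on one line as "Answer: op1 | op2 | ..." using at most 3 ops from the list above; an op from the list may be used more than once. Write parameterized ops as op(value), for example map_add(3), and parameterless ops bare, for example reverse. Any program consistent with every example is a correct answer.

take(1) | sum

Check, running the answer program on each example:
  [-31, 32, 35] -> [-31] -> -31
  [48, -10, -50] -> [48] -> 48
  [-41, 32, -27] -> [-41] -> -41
  [21, -24, -3, 7, -45] -> [21] -> 21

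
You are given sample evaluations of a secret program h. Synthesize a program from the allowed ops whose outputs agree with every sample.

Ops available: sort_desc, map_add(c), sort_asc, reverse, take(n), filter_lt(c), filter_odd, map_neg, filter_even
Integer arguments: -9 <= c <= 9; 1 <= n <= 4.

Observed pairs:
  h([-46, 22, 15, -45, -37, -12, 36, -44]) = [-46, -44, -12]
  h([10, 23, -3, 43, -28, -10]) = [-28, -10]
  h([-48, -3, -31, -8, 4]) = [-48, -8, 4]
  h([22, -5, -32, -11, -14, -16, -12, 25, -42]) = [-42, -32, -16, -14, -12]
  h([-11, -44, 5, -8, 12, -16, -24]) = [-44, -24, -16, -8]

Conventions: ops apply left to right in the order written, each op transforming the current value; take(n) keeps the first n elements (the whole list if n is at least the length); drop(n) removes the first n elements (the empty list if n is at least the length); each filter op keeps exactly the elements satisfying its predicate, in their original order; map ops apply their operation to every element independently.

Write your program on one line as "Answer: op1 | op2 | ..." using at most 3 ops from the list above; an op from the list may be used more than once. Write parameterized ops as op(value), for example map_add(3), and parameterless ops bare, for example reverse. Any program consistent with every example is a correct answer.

filter_even | filter_lt(8) | sort_asc

Check, running the answer program on each example:
  [-46, 22, 15, -45, -37, -12, 36, -44] -> [-46, 22, -12, 36, -44] -> [-46, -12, -44] -> [-46, -44, -12]
  [10, 23, -3, 43, -28, -10] -> [10, -28, -10] -> [-28, -10] -> [-28, -10]
  [-48, -3, -31, -8, 4] -> [-48, -8, 4] -> [-48, -8, 4] -> [-48, -8, 4]
  [22, -5, -32, -11, -14, -16, -12, 25, -42] -> [22, -32, -14, -16, -12, -42] -> [-32, -14, -16, -12, -42] -> [-42, -32, -16, -14, -12]
  [-11, -44, 5, -8, 12, -16, -24] -> [-44, -8, 12, -16, -24] -> [-44, -8, -16, -24] -> [-44, -24, -16, -8]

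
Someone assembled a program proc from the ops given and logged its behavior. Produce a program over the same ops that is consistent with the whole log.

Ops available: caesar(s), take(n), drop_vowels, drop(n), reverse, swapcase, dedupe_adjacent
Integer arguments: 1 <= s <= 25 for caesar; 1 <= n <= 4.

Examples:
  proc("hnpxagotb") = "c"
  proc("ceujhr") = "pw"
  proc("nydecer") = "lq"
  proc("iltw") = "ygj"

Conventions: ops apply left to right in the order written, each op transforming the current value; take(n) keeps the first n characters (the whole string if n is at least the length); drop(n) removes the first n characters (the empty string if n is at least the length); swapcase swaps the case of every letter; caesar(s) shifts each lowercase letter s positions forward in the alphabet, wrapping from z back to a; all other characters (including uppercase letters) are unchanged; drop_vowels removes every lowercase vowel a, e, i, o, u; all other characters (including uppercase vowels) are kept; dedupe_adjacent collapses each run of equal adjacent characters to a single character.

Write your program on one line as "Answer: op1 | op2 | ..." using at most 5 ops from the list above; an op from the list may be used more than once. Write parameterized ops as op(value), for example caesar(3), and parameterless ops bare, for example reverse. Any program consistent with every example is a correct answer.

drop_vowels | caesar(13) | take(3) | drop_vowels

Check, running the answer program on each example:
  "hnpxagotb" -> "hnpxgtb" -> "uacktgo" -> "uac" -> "c"
  "ceujhr" -> "cjhr" -> "pwue" -> "pwu" -> "pw"
  "nydecer" -> "nydcr" -> "alqpe" -> "alq" -> "lq"
  "iltw" -> "ltw" -> "ygj" -> "ygj" -> "ygj"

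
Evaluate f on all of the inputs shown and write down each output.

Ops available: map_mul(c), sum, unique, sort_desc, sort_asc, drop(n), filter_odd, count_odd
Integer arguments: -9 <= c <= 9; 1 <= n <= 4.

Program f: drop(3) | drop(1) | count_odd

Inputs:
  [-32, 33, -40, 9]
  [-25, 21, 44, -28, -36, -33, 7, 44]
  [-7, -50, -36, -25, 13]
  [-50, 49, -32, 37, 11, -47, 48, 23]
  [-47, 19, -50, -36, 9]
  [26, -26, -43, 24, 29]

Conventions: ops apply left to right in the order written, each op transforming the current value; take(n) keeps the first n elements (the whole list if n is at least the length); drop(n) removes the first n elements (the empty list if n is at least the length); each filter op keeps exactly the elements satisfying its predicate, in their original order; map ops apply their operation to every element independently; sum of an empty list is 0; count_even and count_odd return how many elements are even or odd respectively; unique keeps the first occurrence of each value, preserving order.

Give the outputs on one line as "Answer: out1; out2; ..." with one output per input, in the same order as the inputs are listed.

0; 2; 1; 3; 1; 1

Execution, op by op:
  [-32, 33, -40, 9] -> [9] -> [] -> 0
  [-25, 21, 44, -28, -36, -33, 7, 44] -> [-28, -36, -33, 7, 44] -> [-36, -33, 7, 44] -> 2
  [-7, -50, -36, -25, 13] -> [-25, 13] -> [13] -> 1
  [-50, 49, -32, 37, 11, -47, 48, 23] -> [37, 11, -47, 48, 23] -> [11, -47, 48, 23] -> 3
  [-47, 19, -50, -36, 9] -> [-36, 9] -> [9] -> 1
  [26, -26, -43, 24, 29] -> [24, 29] -> [29] -> 1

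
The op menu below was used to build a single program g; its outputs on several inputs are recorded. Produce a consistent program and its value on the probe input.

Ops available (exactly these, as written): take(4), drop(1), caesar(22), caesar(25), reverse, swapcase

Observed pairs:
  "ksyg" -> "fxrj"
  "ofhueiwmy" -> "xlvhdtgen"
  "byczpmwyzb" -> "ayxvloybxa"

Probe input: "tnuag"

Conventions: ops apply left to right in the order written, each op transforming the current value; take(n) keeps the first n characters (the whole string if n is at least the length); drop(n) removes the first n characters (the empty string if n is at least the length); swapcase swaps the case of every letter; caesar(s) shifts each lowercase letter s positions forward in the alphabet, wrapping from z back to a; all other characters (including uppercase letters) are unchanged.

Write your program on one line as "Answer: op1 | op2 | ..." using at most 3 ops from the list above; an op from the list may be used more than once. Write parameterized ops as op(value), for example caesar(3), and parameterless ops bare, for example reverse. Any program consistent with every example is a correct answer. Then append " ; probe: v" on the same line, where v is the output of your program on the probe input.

caesar(25) | reverse ; probe: "fztms"

Check, running the answer program on each example:
  "ksyg" -> "jrxf" -> "fxrj"
  "ofhueiwmy" -> "negtdhvlx" -> "xlvhdtgen"
  "byczpmwyzb" -> "axbyolvxya" -> "ayxvloybxa"
  probe: "tnuag" -> "smtzf" -> "fztms"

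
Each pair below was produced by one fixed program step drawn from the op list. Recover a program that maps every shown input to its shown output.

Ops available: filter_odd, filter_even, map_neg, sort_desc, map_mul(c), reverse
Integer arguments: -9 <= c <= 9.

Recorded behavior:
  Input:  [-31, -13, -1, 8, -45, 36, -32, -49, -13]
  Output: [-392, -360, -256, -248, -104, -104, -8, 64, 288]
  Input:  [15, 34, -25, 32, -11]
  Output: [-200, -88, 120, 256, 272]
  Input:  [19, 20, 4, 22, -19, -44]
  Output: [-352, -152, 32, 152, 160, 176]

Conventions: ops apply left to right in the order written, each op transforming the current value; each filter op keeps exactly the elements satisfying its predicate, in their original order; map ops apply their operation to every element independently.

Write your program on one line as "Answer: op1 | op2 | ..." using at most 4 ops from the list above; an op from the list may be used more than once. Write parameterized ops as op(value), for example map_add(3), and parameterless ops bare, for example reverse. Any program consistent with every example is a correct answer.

sort_desc | map_mul(-2) | sort_desc | map_mul(-4)

Check, running the answer program on each example:
  [-31, -13, -1, 8, -45, 36, -32, -49, -13] -> [36, 8, -1, -13, -13, -31, -32, -45, -49] -> [-72, -16, 2, 26, 26, 62, 64, 90, 98] -> [98, 90, 64, 62, 26, 26, 2, -16, -72] -> [-392, -360, -256, -248, -104, -104, -8, 64, 288]
  [15, 34, -25, 32, -11] -> [34, 32, 15, -11, -25] -> [-68, -64, -30, 22, 50] -> [50, 22, -30, -64, -68] -> [-200, -88, 120, 256, 272]
  [19, 20, 4, 22, -19, -44] -> [22, 20, 19, 4, -19, -44] -> [-44, -40, -38, -8, 38, 88] -> [88, 38, -8, -38, -40, -44] -> [-352, -152, 32, 152, 160, 176]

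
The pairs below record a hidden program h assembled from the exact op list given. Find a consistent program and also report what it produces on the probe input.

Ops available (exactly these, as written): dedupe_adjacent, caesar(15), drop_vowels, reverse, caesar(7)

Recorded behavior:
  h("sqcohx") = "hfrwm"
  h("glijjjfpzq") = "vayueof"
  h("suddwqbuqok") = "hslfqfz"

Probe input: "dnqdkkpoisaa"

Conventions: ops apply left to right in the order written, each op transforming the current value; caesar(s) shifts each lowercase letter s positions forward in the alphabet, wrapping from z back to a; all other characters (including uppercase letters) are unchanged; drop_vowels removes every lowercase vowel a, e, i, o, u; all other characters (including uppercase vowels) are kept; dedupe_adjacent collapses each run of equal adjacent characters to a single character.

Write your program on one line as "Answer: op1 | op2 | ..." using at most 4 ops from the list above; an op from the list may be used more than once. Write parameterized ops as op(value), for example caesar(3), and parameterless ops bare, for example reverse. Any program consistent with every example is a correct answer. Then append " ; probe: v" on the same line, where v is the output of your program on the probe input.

drop_vowels | dedupe_adjacent | caesar(15) ; probe: "scfszeh"

Check, running the answer program on each example:
  "sqcohx" -> "sqchx" -> "sqchx" -> "hfrwm"
  "glijjjfpzq" -> "gljjjfpzq" -> "gljfpzq" -> "vayueof"
  "suddwqbuqok" -> "sddwqbqk" -> "sdwqbqk" -> "hslfqfz"
  probe: "dnqdkkpoisaa" -> "dnqdkkps" -> "dnqdkps" -> "scfszeh"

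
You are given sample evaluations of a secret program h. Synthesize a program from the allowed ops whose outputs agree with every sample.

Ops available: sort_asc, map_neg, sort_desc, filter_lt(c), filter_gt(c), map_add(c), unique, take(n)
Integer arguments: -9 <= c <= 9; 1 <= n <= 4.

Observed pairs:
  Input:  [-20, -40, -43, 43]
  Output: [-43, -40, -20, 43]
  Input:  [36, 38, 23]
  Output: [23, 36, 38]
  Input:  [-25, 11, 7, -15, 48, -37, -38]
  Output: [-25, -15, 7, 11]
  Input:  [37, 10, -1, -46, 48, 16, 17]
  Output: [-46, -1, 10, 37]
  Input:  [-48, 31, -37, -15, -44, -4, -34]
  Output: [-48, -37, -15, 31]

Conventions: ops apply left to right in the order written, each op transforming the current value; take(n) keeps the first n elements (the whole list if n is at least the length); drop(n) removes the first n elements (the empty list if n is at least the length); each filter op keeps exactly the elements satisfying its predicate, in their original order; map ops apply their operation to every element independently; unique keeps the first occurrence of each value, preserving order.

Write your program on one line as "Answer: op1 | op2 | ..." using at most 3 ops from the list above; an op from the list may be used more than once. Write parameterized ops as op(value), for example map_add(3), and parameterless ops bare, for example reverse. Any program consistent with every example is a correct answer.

take(4) | sort_asc

Check, running the answer program on each example:
  [-20, -40, -43, 43] -> [-20, -40, -43, 43] -> [-43, -40, -20, 43]
  [36, 38, 23] -> [36, 38, 23] -> [23, 36, 38]
  [-25, 11, 7, -15, 48, -37, -38] -> [-25, 11, 7, -15] -> [-25, -15, 7, 11]
  [37, 10, -1, -46, 48, 16, 17] -> [37, 10, -1, -46] -> [-46, -1, 10, 37]
  [-48, 31, -37, -15, -44, -4, -34] -> [-48, 31, -37, -15] -> [-48, -37, -15, 31]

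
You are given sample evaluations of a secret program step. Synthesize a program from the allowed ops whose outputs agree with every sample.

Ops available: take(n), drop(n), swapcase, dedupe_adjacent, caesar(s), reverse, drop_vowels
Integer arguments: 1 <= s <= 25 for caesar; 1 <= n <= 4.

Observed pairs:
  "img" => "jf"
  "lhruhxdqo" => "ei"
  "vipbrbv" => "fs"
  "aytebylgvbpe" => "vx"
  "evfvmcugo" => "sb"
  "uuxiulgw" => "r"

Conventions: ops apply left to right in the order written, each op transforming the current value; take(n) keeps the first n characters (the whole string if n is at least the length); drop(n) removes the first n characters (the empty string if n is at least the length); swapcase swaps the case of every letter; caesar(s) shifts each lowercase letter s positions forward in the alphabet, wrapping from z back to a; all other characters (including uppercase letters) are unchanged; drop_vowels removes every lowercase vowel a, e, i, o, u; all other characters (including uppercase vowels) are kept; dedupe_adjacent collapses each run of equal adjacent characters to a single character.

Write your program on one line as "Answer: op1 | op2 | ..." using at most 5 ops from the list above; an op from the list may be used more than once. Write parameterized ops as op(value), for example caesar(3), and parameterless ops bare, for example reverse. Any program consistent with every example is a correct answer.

take(2) | caesar(23) | dedupe_adjacent | reverse

Check, running the answer program on each example:
  "img" -> "im" -> "fj" -> "fj" -> "jf"
  "lhruhxdqo" -> "lh" -> "ie" -> "ie" -> "ei"
  "vipbrbv" -> "vi" -> "sf" -> "sf" -> "fs"
  "aytebylgvbpe" -> "ay" -> "xv" -> "xv" -> "vx"
  "evfvmcugo" -> "ev" -> "bs" -> "bs" -> "sb"
  "uuxiulgw" -> "uu" -> "rr" -> "r" -> "r"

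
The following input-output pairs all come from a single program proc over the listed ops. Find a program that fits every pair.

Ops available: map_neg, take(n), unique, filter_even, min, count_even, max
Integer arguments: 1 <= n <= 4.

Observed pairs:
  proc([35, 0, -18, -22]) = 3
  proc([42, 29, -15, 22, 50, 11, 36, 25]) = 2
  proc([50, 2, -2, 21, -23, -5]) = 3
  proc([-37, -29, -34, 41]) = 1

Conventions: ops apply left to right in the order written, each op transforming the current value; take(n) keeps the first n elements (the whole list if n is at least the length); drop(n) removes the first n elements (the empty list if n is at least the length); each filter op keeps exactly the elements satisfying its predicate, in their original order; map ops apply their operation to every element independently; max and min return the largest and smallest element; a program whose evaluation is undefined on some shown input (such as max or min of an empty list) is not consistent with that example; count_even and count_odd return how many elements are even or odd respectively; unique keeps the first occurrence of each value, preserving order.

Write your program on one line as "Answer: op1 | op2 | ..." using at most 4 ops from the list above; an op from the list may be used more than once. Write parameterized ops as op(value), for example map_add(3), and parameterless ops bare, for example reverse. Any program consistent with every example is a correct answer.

take(4) | map_neg | count_even

Check, running the answer program on each example:
  [35, 0, -18, -22] -> [35, 0, -18, -22] -> [-35, 0, 18, 22] -> 3
  [42, 29, -15, 22, 50, 11, 36, 25] -> [42, 29, -15, 22] -> [-42, -29, 15, -22] -> 2
  [50, 2, -2, 21, -23, -5] -> [50, 2, -2, 21] -> [-50, -2, 2, -21] -> 3
  [-37, -29, -34, 41] -> [-37, -29, -34, 41] -> [37, 29, 34, -41] -> 1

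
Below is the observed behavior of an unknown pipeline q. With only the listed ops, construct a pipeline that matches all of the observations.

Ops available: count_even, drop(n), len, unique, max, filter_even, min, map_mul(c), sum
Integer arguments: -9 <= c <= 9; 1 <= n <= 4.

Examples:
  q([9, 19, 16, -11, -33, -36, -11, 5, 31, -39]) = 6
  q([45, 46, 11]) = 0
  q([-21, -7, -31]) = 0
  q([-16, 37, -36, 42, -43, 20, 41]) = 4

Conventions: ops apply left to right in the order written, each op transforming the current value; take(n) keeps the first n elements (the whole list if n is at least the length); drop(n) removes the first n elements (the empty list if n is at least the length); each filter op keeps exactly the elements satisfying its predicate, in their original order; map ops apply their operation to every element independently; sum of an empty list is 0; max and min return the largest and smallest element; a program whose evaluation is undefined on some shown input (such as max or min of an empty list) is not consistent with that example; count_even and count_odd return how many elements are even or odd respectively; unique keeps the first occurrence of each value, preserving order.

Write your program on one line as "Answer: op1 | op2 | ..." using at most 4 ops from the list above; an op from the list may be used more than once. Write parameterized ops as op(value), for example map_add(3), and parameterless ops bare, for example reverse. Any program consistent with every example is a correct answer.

unique | map_mul(7) | drop(3) | len

Check, running the answer program on each example:
  [9, 19, 16, -11, -33, -36, -11, 5, 31, -39] -> [9, 19, 16, -11, -33, -36, 5, 31, -39] -> [63, 133, 112, -77, -231, -252, 35, 217, -273] -> [-77, -231, -252, 35, 217, -273] -> 6
  [45, 46, 11] -> [45, 46, 11] -> [315, 322, 77] -> [] -> 0
  [-21, -7, -31] -> [-21, -7, -31] -> [-147, -49, -217] -> [] -> 0
  [-16, 37, -36, 42, -43, 20, 41] -> [-16, 37, -36, 42, -43, 20, 41] -> [-112, 259, -252, 294, -301, 140, 287] -> [294, -301, 140, 287] -> 4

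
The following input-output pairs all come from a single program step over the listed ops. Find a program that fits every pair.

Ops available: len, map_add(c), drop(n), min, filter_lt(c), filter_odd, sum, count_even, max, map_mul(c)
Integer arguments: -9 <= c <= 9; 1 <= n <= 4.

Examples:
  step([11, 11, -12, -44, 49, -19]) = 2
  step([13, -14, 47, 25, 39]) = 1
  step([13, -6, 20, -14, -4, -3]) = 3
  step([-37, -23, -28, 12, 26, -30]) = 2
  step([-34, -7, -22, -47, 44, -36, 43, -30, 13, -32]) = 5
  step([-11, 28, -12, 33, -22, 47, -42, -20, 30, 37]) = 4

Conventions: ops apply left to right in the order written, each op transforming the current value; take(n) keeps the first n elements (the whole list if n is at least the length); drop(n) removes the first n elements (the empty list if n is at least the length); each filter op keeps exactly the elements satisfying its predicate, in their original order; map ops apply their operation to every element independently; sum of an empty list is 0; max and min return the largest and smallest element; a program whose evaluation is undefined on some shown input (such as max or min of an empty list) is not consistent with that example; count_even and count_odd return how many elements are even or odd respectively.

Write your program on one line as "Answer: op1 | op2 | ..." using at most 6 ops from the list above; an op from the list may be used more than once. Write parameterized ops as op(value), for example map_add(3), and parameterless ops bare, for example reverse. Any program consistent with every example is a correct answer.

map_add(6) | map_add(-7) | filter_lt(8) | map_add(-5) | map_mul(-7) | count_even

Check, running the answer program on each example:
  [11, 11, -12, -44, 49, -19] -> [17, 17, -6, -38, 55, -13] -> [10, 10, -13, -45, 48, -20] -> [-13, -45, -20] -> [-18, -50, -25] -> [126, 350, 175] -> 2
  [13, -14, 47, 25, 39] -> [19, -8, 53, 31, 45] -> [12, -15, 46, 24, 38] -> [-15] -> [-20] -> [140] -> 1
  [13, -6, 20, -14, -4, -3] -> [19, 0, 26, -8, 2, 3] -> [12, -7, 19, -15, -5, -4] -> [-7, -15, -5, -4] -> [-12, -20, -10, -9] -> [84, 140, 70, 63] -> 3
  [-37, -23, -28, 12, 26, -30] -> [-31, -17, -22, 18, 32, -24] -> [-38, -24, -29, 11, 25, -31] -> [-38, -24, -29, -31] -> [-43, -29, -34, -36] -> [301, 203, 238, 252] -> 2
  [-34, -7, -22, -47, 44, -36, 43, -30, 13, -32] -> [-28, -1, -16, -41, 50, -30, 49, -24, 19, -26] -> [-35, -8, -23, -48, 43, -37, 42, -31, 12, -33] -> [-35, -8, -23, -48, -37, -31, -33] -> [-40, -13, -28, -53, -42, -36, -38] -> [280, 91, 196, 371, 294, 252, 266] -> 5
  [-11, 28, -12, 33, -22, 47, -42, -20, 30, 37] -> [-5, 34, -6, 39, -16, 53, -36, -14, 36, 43] -> [-12, 27, -13, 32, -23, 46, -43, -21, 29, 36] -> [-12, -13, -23, -43, -21] -> [-17, -18, -28, -48, -26] -> [119, 126, 196, 336, 182] -> 4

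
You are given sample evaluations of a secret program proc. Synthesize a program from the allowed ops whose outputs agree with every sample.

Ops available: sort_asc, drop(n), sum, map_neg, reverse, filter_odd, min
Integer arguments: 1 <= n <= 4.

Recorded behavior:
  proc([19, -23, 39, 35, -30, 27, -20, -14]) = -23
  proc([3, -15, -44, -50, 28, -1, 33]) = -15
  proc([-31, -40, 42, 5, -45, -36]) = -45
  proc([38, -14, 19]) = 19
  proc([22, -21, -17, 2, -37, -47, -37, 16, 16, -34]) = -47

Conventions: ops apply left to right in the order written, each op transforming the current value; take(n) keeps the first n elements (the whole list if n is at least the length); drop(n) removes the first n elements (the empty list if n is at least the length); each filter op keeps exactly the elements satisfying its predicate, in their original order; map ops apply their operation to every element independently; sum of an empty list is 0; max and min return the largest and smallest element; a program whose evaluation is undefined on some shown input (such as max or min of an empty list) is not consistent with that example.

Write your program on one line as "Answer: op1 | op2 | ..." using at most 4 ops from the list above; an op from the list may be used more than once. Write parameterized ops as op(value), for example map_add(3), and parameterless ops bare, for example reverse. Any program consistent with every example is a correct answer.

filter_odd | sort_asc | min

Check, running the answer program on each example:
  [19, -23, 39, 35, -30, 27, -20, -14] -> [19, -23, 39, 35, 27] -> [-23, 19, 27, 35, 39] -> -23
  [3, -15, -44, -50, 28, -1, 33] -> [3, -15, -1, 33] -> [-15, -1, 3, 33] -> -15
  [-31, -40, 42, 5, -45, -36] -> [-31, 5, -45] -> [-45, -31, 5] -> -45
  [38, -14, 19] -> [19] -> [19] -> 19
  [22, -21, -17, 2, -37, -47, -37, 16, 16, -34] -> [-21, -17, -37, -47, -37] -> [-47, -37, -37, -21, -17] -> -47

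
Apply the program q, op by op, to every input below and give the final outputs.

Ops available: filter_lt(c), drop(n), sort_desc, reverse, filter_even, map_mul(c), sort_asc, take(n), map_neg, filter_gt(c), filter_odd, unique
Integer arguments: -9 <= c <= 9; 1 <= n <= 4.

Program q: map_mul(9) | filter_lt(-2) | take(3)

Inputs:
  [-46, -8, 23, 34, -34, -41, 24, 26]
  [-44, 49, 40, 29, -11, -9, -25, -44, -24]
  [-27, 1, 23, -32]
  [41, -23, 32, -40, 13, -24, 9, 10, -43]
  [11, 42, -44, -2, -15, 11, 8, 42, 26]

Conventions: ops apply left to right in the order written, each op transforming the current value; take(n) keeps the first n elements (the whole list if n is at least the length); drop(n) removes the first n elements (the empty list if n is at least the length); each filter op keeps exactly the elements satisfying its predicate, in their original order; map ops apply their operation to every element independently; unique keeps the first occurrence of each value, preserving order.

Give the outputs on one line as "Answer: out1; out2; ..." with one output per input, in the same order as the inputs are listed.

[-414, -72, -306]; [-396, -99, -81]; [-243, -288]; [-207, -360, -216]; [-396, -18, -135]

Execution, op by op:
  [-46, -8, 23, 34, -34, -41, 24, 26] -> [-414, -72, 207, 306, -306, -369, 216, 234] -> [-414, -72, -306, -369] -> [-414, -72, -306]
  [-44, 49, 40, 29, -11, -9, -25, -44, -24] -> [-396, 441, 360, 261, -99, -81, -225, -396, -216] -> [-396, -99, -81, -225, -396, -216] -> [-396, -99, -81]
  [-27, 1, 23, -32] -> [-243, 9, 207, -288] -> [-243, -288] -> [-243, -288]
  [41, -23, 32, -40, 13, -24, 9, 10, -43] -> [369, -207, 288, -360, 117, -216, 81, 90, -387] -> [-207, -360, -216, -387] -> [-207, -360, -216]
  [11, 42, -44, -2, -15, 11, 8, 42, 26] -> [99, 378, -396, -18, -135, 99, 72, 378, 234] -> [-396, -18, -135] -> [-396, -18, -135]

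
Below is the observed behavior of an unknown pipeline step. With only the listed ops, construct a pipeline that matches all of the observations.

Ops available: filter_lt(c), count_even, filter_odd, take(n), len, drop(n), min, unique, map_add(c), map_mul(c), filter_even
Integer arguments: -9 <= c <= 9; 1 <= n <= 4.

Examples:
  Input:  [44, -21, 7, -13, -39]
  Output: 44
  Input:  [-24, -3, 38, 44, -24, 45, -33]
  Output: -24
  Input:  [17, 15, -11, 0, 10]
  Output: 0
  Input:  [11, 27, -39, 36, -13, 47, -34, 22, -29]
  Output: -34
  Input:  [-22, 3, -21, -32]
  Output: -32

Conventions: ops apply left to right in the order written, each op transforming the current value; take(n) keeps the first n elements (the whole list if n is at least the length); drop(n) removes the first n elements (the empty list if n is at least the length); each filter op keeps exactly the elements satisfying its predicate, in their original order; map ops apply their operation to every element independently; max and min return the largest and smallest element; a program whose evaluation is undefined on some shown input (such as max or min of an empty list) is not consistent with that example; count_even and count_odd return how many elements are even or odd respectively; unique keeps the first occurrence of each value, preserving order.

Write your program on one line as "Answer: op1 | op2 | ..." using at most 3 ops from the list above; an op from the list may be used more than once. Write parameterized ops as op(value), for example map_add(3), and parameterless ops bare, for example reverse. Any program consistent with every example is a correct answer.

filter_even | min

Check, running the answer program on each example:
  [44, -21, 7, -13, -39] -> [44] -> 44
  [-24, -3, 38, 44, -24, 45, -33] -> [-24, 38, 44, -24] -> -24
  [17, 15, -11, 0, 10] -> [0, 10] -> 0
  [11, 27, -39, 36, -13, 47, -34, 22, -29] -> [36, -34, 22] -> -34
  [-22, 3, -21, -32] -> [-22, -32] -> -32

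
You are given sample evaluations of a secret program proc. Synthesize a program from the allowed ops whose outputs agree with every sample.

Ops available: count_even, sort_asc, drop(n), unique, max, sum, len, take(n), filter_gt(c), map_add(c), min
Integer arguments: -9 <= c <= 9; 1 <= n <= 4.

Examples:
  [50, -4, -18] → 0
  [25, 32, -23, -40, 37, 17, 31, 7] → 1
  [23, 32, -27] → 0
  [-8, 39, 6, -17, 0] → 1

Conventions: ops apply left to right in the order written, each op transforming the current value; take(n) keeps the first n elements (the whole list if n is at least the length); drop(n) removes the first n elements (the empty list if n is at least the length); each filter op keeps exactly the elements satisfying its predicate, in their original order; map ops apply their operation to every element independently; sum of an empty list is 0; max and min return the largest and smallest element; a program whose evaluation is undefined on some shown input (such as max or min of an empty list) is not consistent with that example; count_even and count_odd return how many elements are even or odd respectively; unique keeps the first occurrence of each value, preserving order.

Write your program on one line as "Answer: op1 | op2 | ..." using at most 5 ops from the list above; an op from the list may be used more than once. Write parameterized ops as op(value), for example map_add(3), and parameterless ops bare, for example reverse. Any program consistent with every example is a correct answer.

drop(3) | map_add(-9) | map_add(-7) | sort_asc | count_even

Check, running the answer program on each example:
  [50, -4, -18] -> [] -> [] -> [] -> [] -> 0
  [25, 32, -23, -40, 37, 17, 31, 7] -> [-40, 37, 17, 31, 7] -> [-49, 28, 8, 22, -2] -> [-56, 21, 1, 15, -9] -> [-56, -9, 1, 15, 21] -> 1
  [23, 32, -27] -> [] -> [] -> [] -> [] -> 0
  [-8, 39, 6, -17, 0] -> [-17, 0] -> [-26, -9] -> [-33, -16] -> [-33, -16] -> 1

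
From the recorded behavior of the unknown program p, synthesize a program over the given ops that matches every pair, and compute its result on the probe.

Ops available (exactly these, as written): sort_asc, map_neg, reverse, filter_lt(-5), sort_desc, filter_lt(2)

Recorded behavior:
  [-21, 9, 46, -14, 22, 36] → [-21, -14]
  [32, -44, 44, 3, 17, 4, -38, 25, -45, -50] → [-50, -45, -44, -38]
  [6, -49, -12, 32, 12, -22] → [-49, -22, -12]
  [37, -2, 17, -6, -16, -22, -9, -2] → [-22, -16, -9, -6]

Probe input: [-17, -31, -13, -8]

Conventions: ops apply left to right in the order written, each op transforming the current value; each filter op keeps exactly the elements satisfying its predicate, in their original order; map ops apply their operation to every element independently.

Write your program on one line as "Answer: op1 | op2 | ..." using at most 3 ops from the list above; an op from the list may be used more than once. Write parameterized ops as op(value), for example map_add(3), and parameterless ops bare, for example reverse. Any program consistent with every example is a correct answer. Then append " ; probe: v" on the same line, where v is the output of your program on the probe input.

sort_desc | reverse | filter_lt(-5) ; probe: [-31, -17, -13, -8]

Check, running the answer program on each example:
  [-21, 9, 46, -14, 22, 36] -> [46, 36, 22, 9, -14, -21] -> [-21, -14, 9, 22, 36, 46] -> [-21, -14]
  [32, -44, 44, 3, 17, 4, -38, 25, -45, -50] -> [44, 32, 25, 17, 4, 3, -38, -44, -45, -50] -> [-50, -45, -44, -38, 3, 4, 17, 25, 32, 44] -> [-50, -45, -44, -38]
  [6, -49, -12, 32, 12, -22] -> [32, 12, 6, -12, -22, -49] -> [-49, -22, -12, 6, 12, 32] -> [-49, -22, -12]
  [37, -2, 17, -6, -16, -22, -9, -2] -> [37, 17, -2, -2, -6, -9, -16, -22] -> [-22, -16, -9, -6, -2, -2, 17, 37] -> [-22, -16, -9, -6]
  probe: [-17, -31, -13, -8] -> [-8, -13, -17, -31] -> [-31, -17, -13, -8] -> [-31, -17, -13, -8]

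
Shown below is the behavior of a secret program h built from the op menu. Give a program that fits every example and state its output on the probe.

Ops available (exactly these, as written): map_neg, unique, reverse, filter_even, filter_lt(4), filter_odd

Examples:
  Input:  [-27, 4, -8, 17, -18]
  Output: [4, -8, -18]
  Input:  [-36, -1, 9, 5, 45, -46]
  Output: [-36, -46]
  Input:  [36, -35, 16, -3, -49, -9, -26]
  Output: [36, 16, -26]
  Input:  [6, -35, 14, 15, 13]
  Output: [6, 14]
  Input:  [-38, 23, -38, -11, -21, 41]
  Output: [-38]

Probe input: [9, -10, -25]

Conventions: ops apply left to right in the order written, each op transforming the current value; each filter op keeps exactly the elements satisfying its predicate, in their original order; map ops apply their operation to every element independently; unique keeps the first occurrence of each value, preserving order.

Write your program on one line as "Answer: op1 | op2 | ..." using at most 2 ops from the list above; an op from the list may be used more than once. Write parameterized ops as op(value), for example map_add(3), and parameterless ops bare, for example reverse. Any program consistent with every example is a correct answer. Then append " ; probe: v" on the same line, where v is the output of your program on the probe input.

filter_even | unique ; probe: [-10]

Check, running the answer program on each example:
  [-27, 4, -8, 17, -18] -> [4, -8, -18] -> [4, -8, -18]
  [-36, -1, 9, 5, 45, -46] -> [-36, -46] -> [-36, -46]
  [36, -35, 16, -3, -49, -9, -26] -> [36, 16, -26] -> [36, 16, -26]
  [6, -35, 14, 15, 13] -> [6, 14] -> [6, 14]
  [-38, 23, -38, -11, -21, 41] -> [-38, -38] -> [-38]
  probe: [9, -10, -25] -> [-10] -> [-10]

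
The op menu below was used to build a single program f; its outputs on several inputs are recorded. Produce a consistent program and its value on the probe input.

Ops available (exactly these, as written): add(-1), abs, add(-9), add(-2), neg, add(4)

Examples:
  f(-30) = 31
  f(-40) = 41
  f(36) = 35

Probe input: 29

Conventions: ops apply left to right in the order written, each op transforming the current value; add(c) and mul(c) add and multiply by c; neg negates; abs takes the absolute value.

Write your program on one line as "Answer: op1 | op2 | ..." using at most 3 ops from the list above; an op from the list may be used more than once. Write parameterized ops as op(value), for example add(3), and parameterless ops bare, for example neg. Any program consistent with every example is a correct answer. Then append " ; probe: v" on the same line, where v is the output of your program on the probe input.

add(-1) | abs ; probe: 28

Check, running the answer program on each example:
  -30 -> -31 -> 31
  -40 -> -41 -> 41
  36 -> 35 -> 35
  probe: 29 -> 28 -> 28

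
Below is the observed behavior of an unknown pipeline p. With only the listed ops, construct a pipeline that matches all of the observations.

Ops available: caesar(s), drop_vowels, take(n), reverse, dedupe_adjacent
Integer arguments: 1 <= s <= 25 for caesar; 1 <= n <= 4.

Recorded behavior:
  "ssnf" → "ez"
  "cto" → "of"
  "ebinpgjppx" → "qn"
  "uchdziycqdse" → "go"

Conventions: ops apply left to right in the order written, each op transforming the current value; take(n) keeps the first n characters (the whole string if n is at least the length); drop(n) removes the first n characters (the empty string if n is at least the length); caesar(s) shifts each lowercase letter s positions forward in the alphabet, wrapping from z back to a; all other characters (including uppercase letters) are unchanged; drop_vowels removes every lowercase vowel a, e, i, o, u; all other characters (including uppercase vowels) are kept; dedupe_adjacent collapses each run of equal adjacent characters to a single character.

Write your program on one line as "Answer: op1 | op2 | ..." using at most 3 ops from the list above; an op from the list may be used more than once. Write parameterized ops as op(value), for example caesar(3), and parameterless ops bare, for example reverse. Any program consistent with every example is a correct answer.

dedupe_adjacent | caesar(12) | take(2)

Check, running the answer program on each example:
  "ssnf" -> "snf" -> "ezr" -> "ez"
  "cto" -> "cto" -> "ofa" -> "of"
  "ebinpgjppx" -> "ebinpgjpx" -> "qnuzbsvbj" -> "qn"
  "uchdziycqdse" -> "uchdziycqdse" -> "gotplukocpeq" -> "go"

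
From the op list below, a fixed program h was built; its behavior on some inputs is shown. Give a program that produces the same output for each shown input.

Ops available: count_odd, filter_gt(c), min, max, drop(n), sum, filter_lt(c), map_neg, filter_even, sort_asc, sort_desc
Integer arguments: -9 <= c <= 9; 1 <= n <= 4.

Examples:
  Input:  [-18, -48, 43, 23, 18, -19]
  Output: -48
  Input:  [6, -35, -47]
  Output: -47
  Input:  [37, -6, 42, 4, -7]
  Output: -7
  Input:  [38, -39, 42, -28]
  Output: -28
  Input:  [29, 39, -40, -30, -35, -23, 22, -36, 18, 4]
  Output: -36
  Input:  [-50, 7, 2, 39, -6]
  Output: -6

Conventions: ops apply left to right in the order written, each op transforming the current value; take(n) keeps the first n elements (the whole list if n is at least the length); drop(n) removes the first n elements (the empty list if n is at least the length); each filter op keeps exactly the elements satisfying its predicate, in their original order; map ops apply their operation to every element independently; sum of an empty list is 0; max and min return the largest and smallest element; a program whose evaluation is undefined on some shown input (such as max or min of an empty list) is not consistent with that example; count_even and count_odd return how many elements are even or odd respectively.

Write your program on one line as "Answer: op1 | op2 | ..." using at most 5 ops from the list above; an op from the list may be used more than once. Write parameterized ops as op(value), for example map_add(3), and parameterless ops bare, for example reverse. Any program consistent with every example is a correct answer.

filter_lt(9) | filter_lt(0) | drop(1) | min

Check, running the answer program on each example:
  [-18, -48, 43, 23, 18, -19] -> [-18, -48, -19] -> [-18, -48, -19] -> [-48, -19] -> -48
  [6, -35, -47] -> [6, -35, -47] -> [-35, -47] -> [-47] -> -47
  [37, -6, 42, 4, -7] -> [-6, 4, -7] -> [-6, -7] -> [-7] -> -7
  [38, -39, 42, -28] -> [-39, -28] -> [-39, -28] -> [-28] -> -28
  [29, 39, -40, -30, -35, -23, 22, -36, 18, 4] -> [-40, -30, -35, -23, -36, 4] -> [-40, -30, -35, -23, -36] -> [-30, -35, -23, -36] -> -36
  [-50, 7, 2, 39, -6] -> [-50, 7, 2, -6] -> [-50, -6] -> [-6] -> -6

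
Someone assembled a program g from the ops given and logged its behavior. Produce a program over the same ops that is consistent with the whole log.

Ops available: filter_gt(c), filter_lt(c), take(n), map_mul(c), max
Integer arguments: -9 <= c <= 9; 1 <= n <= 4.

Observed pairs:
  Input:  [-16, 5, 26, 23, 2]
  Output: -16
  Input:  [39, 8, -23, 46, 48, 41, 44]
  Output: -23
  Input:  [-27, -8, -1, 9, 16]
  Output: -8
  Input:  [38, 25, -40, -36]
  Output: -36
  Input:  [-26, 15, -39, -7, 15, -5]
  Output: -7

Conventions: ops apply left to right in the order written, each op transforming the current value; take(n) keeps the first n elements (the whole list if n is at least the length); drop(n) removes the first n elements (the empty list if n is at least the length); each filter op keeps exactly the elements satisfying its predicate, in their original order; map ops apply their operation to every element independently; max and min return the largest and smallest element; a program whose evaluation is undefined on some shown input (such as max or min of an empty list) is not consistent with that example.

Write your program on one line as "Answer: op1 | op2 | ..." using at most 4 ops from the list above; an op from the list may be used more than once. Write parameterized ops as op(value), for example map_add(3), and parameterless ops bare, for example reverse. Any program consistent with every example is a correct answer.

filter_lt(-3) | take(3) | max

Check, running the answer program on each example:
  [-16, 5, 26, 23, 2] -> [-16] -> [-16] -> -16
  [39, 8, -23, 46, 48, 41, 44] -> [-23] -> [-23] -> -23
  [-27, -8, -1, 9, 16] -> [-27, -8] -> [-27, -8] -> -8
  [38, 25, -40, -36] -> [-40, -36] -> [-40, -36] -> -36
  [-26, 15, -39, -7, 15, -5] -> [-26, -39, -7, -5] -> [-26, -39, -7] -> -7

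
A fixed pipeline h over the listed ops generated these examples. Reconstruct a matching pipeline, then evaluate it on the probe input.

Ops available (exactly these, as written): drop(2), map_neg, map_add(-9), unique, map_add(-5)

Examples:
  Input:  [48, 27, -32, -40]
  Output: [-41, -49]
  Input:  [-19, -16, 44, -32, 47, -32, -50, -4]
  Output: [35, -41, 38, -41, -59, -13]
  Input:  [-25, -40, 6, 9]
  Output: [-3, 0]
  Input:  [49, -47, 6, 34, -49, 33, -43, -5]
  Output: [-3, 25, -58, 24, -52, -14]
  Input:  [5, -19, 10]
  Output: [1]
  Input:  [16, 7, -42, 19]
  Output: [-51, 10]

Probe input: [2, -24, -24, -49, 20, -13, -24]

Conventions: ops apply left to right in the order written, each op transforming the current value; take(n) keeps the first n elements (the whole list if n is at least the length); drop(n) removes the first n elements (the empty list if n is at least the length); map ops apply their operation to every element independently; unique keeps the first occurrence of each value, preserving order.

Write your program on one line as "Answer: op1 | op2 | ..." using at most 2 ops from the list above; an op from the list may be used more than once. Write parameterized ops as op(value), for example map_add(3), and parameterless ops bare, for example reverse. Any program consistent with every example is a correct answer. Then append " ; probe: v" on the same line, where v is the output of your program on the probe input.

map_add(-9) | drop(2) ; probe: [-33, -58, 11, -22, -33]

Check, running the answer program on each example:
  [48, 27, -32, -40] -> [39, 18, -41, -49] -> [-41, -49]
  [-19, -16, 44, -32, 47, -32, -50, -4] -> [-28, -25, 35, -41, 38, -41, -59, -13] -> [35, -41, 38, -41, -59, -13]
  [-25, -40, 6, 9] -> [-34, -49, -3, 0] -> [-3, 0]
  [49, -47, 6, 34, -49, 33, -43, -5] -> [40, -56, -3, 25, -58, 24, -52, -14] -> [-3, 25, -58, 24, -52, -14]
  [5, -19, 10] -> [-4, -28, 1] -> [1]
  [16, 7, -42, 19] -> [7, -2, -51, 10] -> [-51, 10]
  probe: [2, -24, -24, -49, 20, -13, -24] -> [-7, -33, -33, -58, 11, -22, -33] -> [-33, -58, 11, -22, -33]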